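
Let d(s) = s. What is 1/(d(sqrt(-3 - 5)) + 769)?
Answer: 769/591369 - 2*I*sqrt(2)/591369 ≈ 0.0013004 - 4.7828e-6*I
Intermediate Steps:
1/(d(sqrt(-3 - 5)) + 769) = 1/(sqrt(-3 - 5) + 769) = 1/(sqrt(-8) + 769) = 1/(2*I*sqrt(2) + 769) = 1/(769 + 2*I*sqrt(2))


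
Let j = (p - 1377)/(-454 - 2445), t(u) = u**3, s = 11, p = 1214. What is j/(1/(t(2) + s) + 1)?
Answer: 3097/57980 ≈ 0.053415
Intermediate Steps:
j = 163/2899 (j = (1214 - 1377)/(-454 - 2445) = -163/(-2899) = -163*(-1/2899) = 163/2899 ≈ 0.056226)
j/(1/(t(2) + s) + 1) = (163/2899)/(1/(2**3 + 11) + 1) = (163/2899)/(1/(8 + 11) + 1) = (163/2899)/(1/19 + 1) = (163/2899)/(20/19) = (19/20)*(163/2899) = 3097/57980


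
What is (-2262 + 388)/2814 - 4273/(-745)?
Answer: 5314046/1048215 ≈ 5.0696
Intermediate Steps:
(-2262 + 388)/2814 - 4273/(-745) = -1874*1/2814 - 4273*(-1/745) = -937/1407 + 4273/745 = 5314046/1048215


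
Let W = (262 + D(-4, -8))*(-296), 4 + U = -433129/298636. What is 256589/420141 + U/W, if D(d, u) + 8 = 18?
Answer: 6170053737335141/10101778458650112 ≈ 0.61079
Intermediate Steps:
U = -1627673/298636 (U = -4 - 433129/298636 = -1627673/298636 ≈ -5.4504)
D(d, u) = 10 (D(d, u) = -8 + 18 = 10)
W = -80512 (W = (262 + 10)*(-296) = 272*(-296) = -80512)
256589/420141 + U/W = 256589/420141 - 1627673/298636/(-80512) = 256589*(1/420141) - 1627673/298636*(-1/80512) = 256589/420141 + 1627673/24043781632 = 6170053737335141/10101778458650112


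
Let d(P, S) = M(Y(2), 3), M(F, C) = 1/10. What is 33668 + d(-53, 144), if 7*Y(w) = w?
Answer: 336681/10 ≈ 33668.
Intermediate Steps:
Y(w) = w/7
M(F, C) = ⅒
d(P, S) = ⅒
33668 + d(-53, 144) = 33668 + ⅒ = 336681/10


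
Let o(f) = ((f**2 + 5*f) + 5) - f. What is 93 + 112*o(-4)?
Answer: 653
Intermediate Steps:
o(f) = 5 + f**2 + 4*f (o(f) = (5 + f**2 + 5*f) - f = 5 + f**2 + 4*f)
93 + 112*o(-4) = 93 + 112*(5 + (-4)**2 + 4*(-4)) = 93 + 112*(5 + 16 - 16) = 93 + 112*5 = 93 + 560 = 653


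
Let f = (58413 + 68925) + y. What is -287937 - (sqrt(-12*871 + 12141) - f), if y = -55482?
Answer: -216081 - sqrt(1689) ≈ -2.1612e+5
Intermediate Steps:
f = 71856 (f = (58413 + 68925) - 55482 = 127338 - 55482 = 71856)
-287937 - (sqrt(-12*871 + 12141) - f) = -287937 - (sqrt(-12*871 + 12141) - 1*71856) = -287937 - (sqrt(-10452 + 12141) - 71856) = -287937 - (sqrt(1689) - 71856) = -287937 - (-71856 + sqrt(1689)) = -287937 + (71856 - sqrt(1689)) = -216081 - sqrt(1689)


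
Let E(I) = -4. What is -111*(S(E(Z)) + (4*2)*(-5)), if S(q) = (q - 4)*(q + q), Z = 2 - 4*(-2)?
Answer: -2664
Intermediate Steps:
Z = 10 (Z = 2 + 8 = 10)
S(q) = 2*q*(-4 + q) (S(q) = (-4 + q)*(2*q) = 2*q*(-4 + q))
-111*(S(E(Z)) + (4*2)*(-5)) = -111*(2*(-4)*(-4 - 4) + (4*2)*(-5)) = -111*(2*(-4)*(-8) + 8*(-5)) = -111*(64 - 40) = -111*24 = -2664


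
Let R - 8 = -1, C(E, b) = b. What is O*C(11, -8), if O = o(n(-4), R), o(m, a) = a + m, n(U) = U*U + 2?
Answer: -200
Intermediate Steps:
n(U) = 2 + U**2 (n(U) = U**2 + 2 = 2 + U**2)
R = 7 (R = 8 - 1 = 7)
O = 25 (O = 7 + (2 + (-4)**2) = 7 + (2 + 16) = 7 + 18 = 25)
O*C(11, -8) = 25*(-8) = -200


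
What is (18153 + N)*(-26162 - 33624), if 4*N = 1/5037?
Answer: -10933264458985/10074 ≈ -1.0853e+9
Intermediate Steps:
N = 1/20148 (N = (1/4)/5037 = (1/4)*(1/5037) = 1/20148 ≈ 4.9633e-5)
(18153 + N)*(-26162 - 33624) = (18153 + 1/20148)*(-26162 - 33624) = (365746645/20148)*(-59786) = -10933264458985/10074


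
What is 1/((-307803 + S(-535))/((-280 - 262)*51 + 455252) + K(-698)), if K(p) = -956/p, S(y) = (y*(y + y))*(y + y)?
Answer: -149235890/213673029167 ≈ -0.00069843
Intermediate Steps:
S(y) = 4*y³ (S(y) = (y*(2*y))*(2*y) = (2*y²)*(2*y) = 4*y³)
1/((-307803 + S(-535))/((-280 - 262)*51 + 455252) + K(-698)) = 1/((-307803 + 4*(-535)³)/((-280 - 262)*51 + 455252) - 956/(-698)) = 1/((-307803 + 4*(-153130375))/(-542*51 + 455252) - 956*(-1/698)) = 1/((-307803 - 612521500)/(-27642 + 455252) + 478/349) = 1/(-612829303/427610 + 478/349) = 1/(-213673029167/149235890) = -149235890/213673029167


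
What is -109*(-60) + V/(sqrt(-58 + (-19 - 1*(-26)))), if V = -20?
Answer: 6540 + 20*I*sqrt(51)/51 ≈ 6540.0 + 2.8006*I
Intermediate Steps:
-109*(-60) + V/(sqrt(-58 + (-19 - 1*(-26)))) = -109*(-60) - 20/sqrt(-58 + (-19 - 1*(-26))) = 6540 - 20/sqrt(-58 + (-19 + 26)) = 6540 - 20/sqrt(-58 + 7) = 6540 - 20*(-I*sqrt(51)/51) = 6540 - (-20)*I*sqrt(51)/51 = 6540 + 20*I*sqrt(51)/51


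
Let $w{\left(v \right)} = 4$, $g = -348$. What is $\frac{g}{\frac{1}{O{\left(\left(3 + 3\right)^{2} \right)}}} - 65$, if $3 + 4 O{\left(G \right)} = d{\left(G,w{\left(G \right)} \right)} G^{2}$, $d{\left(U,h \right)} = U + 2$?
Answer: $-4284380$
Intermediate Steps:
$d{\left(U,h \right)} = 2 + U$
$O{\left(G \right)} = - \frac{3}{4} + \frac{G^{2} \left(2 + G\right)}{4}$ ($O{\left(G \right)} = - \frac{3}{4} + \frac{\left(2 + G\right) G^{2}}{4} = - \frac{3}{4} + \frac{G^{2} \left(2 + G\right)}{4}$)
$\frac{g}{\frac{1}{O{\left(\left(3 + 3\right)^{2} \right)}}} - 65 = - \frac{348}{\frac{1}{- \frac{3}{4} + \frac{\left(\left(3 + 3\right)^{2}\right)^{2} \left(2 + \left(3 + 3\right)^{2}\right)}{4}}} - 65 = - \frac{348}{\frac{1}{- \frac{3}{4} + \frac{\left(6^{2}\right)^{2} \left(2 + 6^{2}\right)}{4}}} - 65 = - \frac{348}{\frac{1}{- \frac{3}{4} + \frac{36^{2} \left(2 + 36\right)}{4}}} - 65 = - \frac{348}{\frac{1}{- \frac{3}{4} + \frac{1}{4} \cdot 1296 \cdot 38}} - 65 = - \frac{348}{\frac{1}{- \frac{3}{4} + 12312}} - 65 = - \frac{348}{\frac{1}{\frac{49245}{4}}} - 65 = - \frac{348}{\frac{4}{49245}} - 65 = \left(-348\right) \frac{49245}{4} - 65 = -4284315 - 65 = -4284380$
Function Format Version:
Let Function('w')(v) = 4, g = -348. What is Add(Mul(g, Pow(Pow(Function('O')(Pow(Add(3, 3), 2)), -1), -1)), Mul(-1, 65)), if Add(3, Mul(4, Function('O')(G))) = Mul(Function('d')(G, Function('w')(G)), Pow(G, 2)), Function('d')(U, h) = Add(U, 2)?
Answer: -4284380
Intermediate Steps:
Function('d')(U, h) = Add(2, U)
Function('O')(G) = Add(Rational(-3, 4), Mul(Rational(1, 4), Pow(G, 2), Add(2, G))) (Function('O')(G) = Add(Rational(-3, 4), Mul(Rational(1, 4), Mul(Add(2, G), Pow(G, 2)))) = Add(Rational(-3, 4), Mul(Rational(1, 4), Mul(Pow(G, 2), Add(2, G)))) = Add(Rational(-3, 4), Mul(Rational(1, 4), Pow(G, 2), Add(2, G))))
Add(Mul(g, Pow(Pow(Function('O')(Pow(Add(3, 3), 2)), -1), -1)), Mul(-1, 65)) = Add(Mul(-348, Pow(Pow(Add(Rational(-3, 4), Mul(Rational(1, 4), Pow(Pow(Add(3, 3), 2), 2), Add(2, Pow(Add(3, 3), 2)))), -1), -1)), Mul(-1, 65)) = Add(Mul(-348, Pow(Pow(Add(Rational(-3, 4), Mul(Rational(1, 4), Pow(Pow(6, 2), 2), Add(2, Pow(6, 2)))), -1), -1)), -65) = Add(Mul(-348, Pow(Pow(Add(Rational(-3, 4), Mul(Rational(1, 4), Pow(36, 2), Add(2, 36))), -1), -1)), -65) = Add(Mul(-348, Pow(Pow(Add(Rational(-3, 4), Mul(Rational(1, 4), 1296, 38)), -1), -1)), -65) = Add(Mul(-348, Pow(Pow(Add(Rational(-3, 4), 12312), -1), -1)), -65) = Add(Mul(-348, Pow(Pow(Rational(49245, 4), -1), -1)), -65) = Add(Mul(-348, Pow(Rational(4, 49245), -1)), -65) = Add(Mul(-348, Rational(49245, 4)), -65) = Add(-4284315, -65) = -4284380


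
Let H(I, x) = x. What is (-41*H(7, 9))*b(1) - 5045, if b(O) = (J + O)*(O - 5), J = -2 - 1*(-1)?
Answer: -5045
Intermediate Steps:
J = -1 (J = -2 + 1 = -1)
b(O) = (-1 + O)*(-5 + O) (b(O) = (-1 + O)*(O - 5) = (-1 + O)*(-5 + O))
(-41*H(7, 9))*b(1) - 5045 = (-41*9)*(5 + 1**2 - 6*1) - 5045 = -369*(5 + 1 - 6) - 5045 = -369*0 - 5045 = 0 - 5045 = -5045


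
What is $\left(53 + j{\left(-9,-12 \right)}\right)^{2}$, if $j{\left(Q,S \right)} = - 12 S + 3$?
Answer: $40000$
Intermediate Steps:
$j{\left(Q,S \right)} = 3 - 12 S$
$\left(53 + j{\left(-9,-12 \right)}\right)^{2} = \left(53 + \left(3 - -144\right)\right)^{2} = \left(53 + \left(3 + 144\right)\right)^{2} = \left(53 + 147\right)^{2} = 200^{2} = 40000$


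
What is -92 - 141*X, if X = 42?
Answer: -6014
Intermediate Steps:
-92 - 141*X = -92 - 141*42 = -92 - 5922 = -6014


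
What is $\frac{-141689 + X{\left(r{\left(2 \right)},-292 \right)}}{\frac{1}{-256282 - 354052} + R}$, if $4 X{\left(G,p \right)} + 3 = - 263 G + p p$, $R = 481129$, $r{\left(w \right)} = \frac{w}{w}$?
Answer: $- \frac{73508321793}{293649387085} \approx -0.25033$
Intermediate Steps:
$r{\left(w \right)} = 1$
$X{\left(G,p \right)} = - \frac{3}{4} - \frac{263 G}{4} + \frac{p^{2}}{4}$ ($X{\left(G,p \right)} = - \frac{3}{4} + \frac{- 263 G + p p}{4} = - \frac{3}{4} + \frac{- 263 G + p^{2}}{4} = - \frac{3}{4} + \frac{p^{2} - 263 G}{4} = - \frac{3}{4} - \left(- \frac{p^{2}}{4} + \frac{263 G}{4}\right) = - \frac{3}{4} - \frac{263 G}{4} + \frac{p^{2}}{4}$)
$\frac{-141689 + X{\left(r{\left(2 \right)},-292 \right)}}{\frac{1}{-256282 - 354052} + R} = \frac{-141689 - \left(\frac{133}{2} - 21316\right)}{\frac{1}{-256282 - 354052} + 481129} = \frac{-141689 - - \frac{42499}{2}}{\frac{1}{-610334} + 481129} = \frac{-141689 - - \frac{42499}{2}}{- \frac{1}{610334} + 481129} = \frac{-141689 + \frac{42499}{2}}{\frac{293649387085}{610334}} = \left(- \frac{240879}{2}\right) \frac{610334}{293649387085} = - \frac{73508321793}{293649387085}$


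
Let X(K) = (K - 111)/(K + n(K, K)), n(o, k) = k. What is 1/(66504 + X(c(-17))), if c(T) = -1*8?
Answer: 16/1064183 ≈ 1.5035e-5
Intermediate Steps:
c(T) = -8
X(K) = (-111 + K)/(2*K) (X(K) = (K - 111)/(K + K) = (-111 + K)/((2*K)) = (-111 + K)*(1/(2*K)) = (-111 + K)/(2*K))
1/(66504 + X(c(-17))) = 1/(66504 + (1/2)*(-111 - 8)/(-8)) = 1/(66504 + (1/2)*(-1/8)*(-119)) = 1/(66504 + 119/16) = 1/(1064183/16) = 16/1064183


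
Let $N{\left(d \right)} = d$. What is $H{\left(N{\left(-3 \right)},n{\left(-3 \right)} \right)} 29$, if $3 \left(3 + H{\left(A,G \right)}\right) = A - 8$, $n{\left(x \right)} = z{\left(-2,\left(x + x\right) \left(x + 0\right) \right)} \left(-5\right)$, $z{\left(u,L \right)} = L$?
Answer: $- \frac{580}{3} \approx -193.33$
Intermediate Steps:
$n{\left(x \right)} = - 10 x^{2}$ ($n{\left(x \right)} = \left(x + x\right) \left(x + 0\right) \left(-5\right) = 2 x x \left(-5\right) = 2 x^{2} \left(-5\right) = - 10 x^{2}$)
$H{\left(A,G \right)} = - \frac{17}{3} + \frac{A}{3}$ ($H{\left(A,G \right)} = -3 + \frac{A - 8}{3} = -3 + \frac{-8 + A}{3} = -3 + \left(- \frac{8}{3} + \frac{A}{3}\right) = - \frac{17}{3} + \frac{A}{3}$)
$H{\left(N{\left(-3 \right)},n{\left(-3 \right)} \right)} 29 = \left(- \frac{17}{3} + \frac{1}{3} \left(-3\right)\right) 29 = \left(- \frac{17}{3} - 1\right) 29 = \left(- \frac{20}{3}\right) 29 = - \frac{580}{3}$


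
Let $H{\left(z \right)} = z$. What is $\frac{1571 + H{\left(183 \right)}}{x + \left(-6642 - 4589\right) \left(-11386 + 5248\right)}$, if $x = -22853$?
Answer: $\frac{1754}{68913025} \approx 2.5452 \cdot 10^{-5}$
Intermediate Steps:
$\frac{1571 + H{\left(183 \right)}}{x + \left(-6642 - 4589\right) \left(-11386 + 5248\right)} = \frac{1571 + 183}{-22853 + \left(-6642 - 4589\right) \left(-11386 + 5248\right)} = \frac{1754}{-22853 - -68935878} = \frac{1754}{-22853 + 68935878} = \frac{1754}{68913025}$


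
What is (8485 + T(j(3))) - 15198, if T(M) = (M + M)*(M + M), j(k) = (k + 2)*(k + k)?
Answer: -3113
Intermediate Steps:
j(k) = 2*k*(2 + k) (j(k) = (2 + k)*(2*k) = 2*k*(2 + k))
T(M) = 4*M² (T(M) = (2*M)*(2*M) = 4*M²)
(8485 + T(j(3))) - 15198 = (8485 + 4*(2*3*(2 + 3))²) - 15198 = (8485 + 4*(2*3*5)²) - 15198 = (8485 + 4*30²) - 15198 = (8485 + 4*900) - 15198 = (8485 + 3600) - 15198 = 12085 - 15198 = -3113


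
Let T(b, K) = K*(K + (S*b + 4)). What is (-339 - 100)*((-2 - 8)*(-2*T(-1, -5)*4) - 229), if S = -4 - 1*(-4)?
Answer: -75069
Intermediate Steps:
S = 0 (S = -4 + 4 = 0)
T(b, K) = K*(4 + K) (T(b, K) = K*(K + (0*b + 4)) = K*(K + (0 + 4)) = K*(K + 4) = K*(4 + K))
(-339 - 100)*((-2 - 8)*(-2*T(-1, -5)*4) - 229) = (-339 - 100)*((-2 - 8)*(-(-10)*(4 - 5)*4) - 229) = -439*(-10*(-(-10)*(-1))*4 - 229) = -439*(-10*(-2*5)*4 - 229) = -439*(-(-100)*4 - 229) = -439*(-10*(-40) - 229) = -439*(400 - 229) = -439*171 = -75069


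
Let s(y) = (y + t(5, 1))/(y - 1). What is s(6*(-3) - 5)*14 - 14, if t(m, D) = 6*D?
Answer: -49/12 ≈ -4.0833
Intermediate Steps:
s(y) = (6 + y)/(-1 + y) (s(y) = (y + 6*1)/(y - 1) = (y + 6)/(-1 + y) = (6 + y)/(-1 + y))
s(6*(-3) - 5)*14 - 14 = ((6 + (6*(-3) - 5))/(-1 + (6*(-3) - 5)))*14 - 14 = ((6 + (-18 - 5))/(-1 + (-18 - 5)))*14 - 14 = ((6 - 23)/(-1 - 23))*14 - 14 = (-17/(-24))*14 - 14 = -1/24*(-17)*14 - 14 = (17/24)*14 - 14 = 119/12 - 14 = -49/12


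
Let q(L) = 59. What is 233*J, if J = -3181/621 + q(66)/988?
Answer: -723742037/613548 ≈ -1179.6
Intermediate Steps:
J = -3106189/613548 (J = -3181/621 + 59/988 = -3106189/613548 ≈ -5.0627)
233*J = 233*(-3106189/613548) = -723742037/613548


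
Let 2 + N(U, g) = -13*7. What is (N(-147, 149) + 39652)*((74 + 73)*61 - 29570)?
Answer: -815034077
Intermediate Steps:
N(U, g) = -93 (N(U, g) = -2 - 13*7 = -2 - 91 = -93)
(N(-147, 149) + 39652)*((74 + 73)*61 - 29570) = (-93 + 39652)*((74 + 73)*61 - 29570) = 39559*(147*61 - 29570) = 39559*(8967 - 29570) = 39559*(-20603) = -815034077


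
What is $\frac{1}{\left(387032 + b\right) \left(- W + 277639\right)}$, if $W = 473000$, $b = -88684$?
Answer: $- \frac{1}{58285563628} \approx -1.7157 \cdot 10^{-11}$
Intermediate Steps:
$\frac{1}{\left(387032 + b\right) \left(- W + 277639\right)} = \frac{1}{\left(387032 - 88684\right) \left(\left(-1\right) 473000 + 277639\right)} = \frac{1}{298348 \left(-473000 + 277639\right)} = \frac{1}{298348 \left(-195361\right)} = \frac{1}{-58285563628} = - \frac{1}{58285563628}$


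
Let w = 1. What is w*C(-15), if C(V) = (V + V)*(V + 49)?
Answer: -1020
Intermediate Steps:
C(V) = 2*V*(49 + V) (C(V) = (2*V)*(49 + V) = 2*V*(49 + V))
w*C(-15) = 1*(2*(-15)*(49 - 15)) = 1*(2*(-15)*34) = 1*(-1020) = -1020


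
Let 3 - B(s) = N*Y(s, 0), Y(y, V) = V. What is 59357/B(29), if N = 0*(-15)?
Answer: 59357/3 ≈ 19786.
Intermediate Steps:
N = 0
B(s) = 3 (B(s) = 3 - 0*0 = 3 - 1*0 = 3 + 0 = 3)
59357/B(29) = 59357/3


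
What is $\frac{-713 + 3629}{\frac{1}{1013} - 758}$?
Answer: $- \frac{109404}{28439} \approx -3.847$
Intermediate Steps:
$\frac{-713 + 3629}{\frac{1}{1013} - 758} = \frac{2916}{\frac{1}{1013} - 758} = \frac{2916}{- \frac{767853}{1013}} = 2916 \left(- \frac{1013}{767853}\right) = - \frac{109404}{28439}$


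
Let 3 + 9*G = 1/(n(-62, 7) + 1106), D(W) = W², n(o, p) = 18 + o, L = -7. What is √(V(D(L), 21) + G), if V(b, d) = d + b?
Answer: 5*√3142930/1062 ≈ 8.3467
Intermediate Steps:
V(b, d) = b + d
G = -3185/9558 (G = -⅓ + 1/(9*((18 - 62) + 1106)) = -⅓ + 1/(9*(-44 + 1106)) = -⅓ + (⅑)/1062 = -⅓ + (⅑)*(1/1062) = -⅓ + 1/9558 = -3185/9558 ≈ -0.33323)
√(V(D(L), 21) + G) = √(((-7)² + 21) - 3185/9558) = √((49 + 21) - 3185/9558) = √(70 - 3185/9558) = √(665875/9558) = 5*√3142930/1062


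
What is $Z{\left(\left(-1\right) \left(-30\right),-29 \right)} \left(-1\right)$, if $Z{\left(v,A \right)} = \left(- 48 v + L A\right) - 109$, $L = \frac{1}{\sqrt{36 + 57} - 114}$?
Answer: $\frac{6661147}{4301} - \frac{29 \sqrt{93}}{12903} \approx 1548.7$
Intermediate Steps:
$L = \frac{1}{-114 + \sqrt{93}}$ ($L = \frac{1}{\sqrt{93} - 114} = \frac{1}{-114 + \sqrt{93}} \approx -0.0095825$)
$Z{\left(v,A \right)} = -109 - 48 v + A \left(- \frac{38}{4301} - \frac{\sqrt{93}}{12903}\right)$ ($Z{\left(v,A \right)} = \left(- 48 v + \left(- \frac{38}{4301} - \frac{\sqrt{93}}{12903}\right) A\right) - 109 = \left(- 48 v + A \left(- \frac{38}{4301} - \frac{\sqrt{93}}{12903}\right)\right) - 109 = -109 - 48 v + A \left(- \frac{38}{4301} - \frac{\sqrt{93}}{12903}\right)$)
$Z{\left(\left(-1\right) \left(-30\right),-29 \right)} \left(-1\right) = \left(-109 - 48 \left(\left(-1\right) \left(-30\right)\right) - - \frac{29 \left(114 + \sqrt{93}\right)}{12903}\right) \left(-1\right) = \left(-109 - 1440 + \left(\frac{1102}{4301} + \frac{29 \sqrt{93}}{12903}\right)\right) \left(-1\right) = \left(- \frac{6661147}{4301} + \frac{29 \sqrt{93}}{12903}\right) \left(-1\right) = \frac{6661147}{4301} - \frac{29 \sqrt{93}}{12903}$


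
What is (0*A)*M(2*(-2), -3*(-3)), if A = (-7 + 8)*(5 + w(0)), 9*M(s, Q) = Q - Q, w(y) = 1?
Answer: 0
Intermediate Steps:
M(s, Q) = 0 (M(s, Q) = (Q - Q)/9 = (⅑)*0 = 0)
A = 6 (A = (-7 + 8)*(5 + 1) = 1*6 = 6)
(0*A)*M(2*(-2), -3*(-3)) = (0*6)*0 = 0*0 = 0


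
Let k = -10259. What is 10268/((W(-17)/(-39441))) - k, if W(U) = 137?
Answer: -403574705/137 ≈ -2.9458e+6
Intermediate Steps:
10268/((W(-17)/(-39441))) - k = 10268/((137/(-39441))) - 1*(-10259) = 10268/((137*(-1/39441))) + 10259 = 10268/(-137/39441) + 10259 = 10268*(-39441/137) + 10259 = -404980188/137 + 10259 = -403574705/137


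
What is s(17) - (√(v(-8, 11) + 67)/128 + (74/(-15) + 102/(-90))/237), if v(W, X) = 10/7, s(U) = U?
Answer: 60526/3555 - √3353/896 ≈ 16.961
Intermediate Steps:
v(W, X) = 10/7 (v(W, X) = 10*(⅐) = 10/7)
s(17) - (√(v(-8, 11) + 67)/128 + (74/(-15) + 102/(-90))/237) = 17 - (√(10/7 + 67)/128 + (74/(-15) + 102/(-90))/237) = 17 - (√(479/7)*(1/128) + (74*(-1/15) + 102*(-1/90))*(1/237)) = 17 - ((√3353/7)*(1/128) + (-74/15 - 17/15)*(1/237)) = 17 - (√3353/896 - 91/15*1/237) = 17 - (√3353/896 - 91/3555) = 17 - (-91/3555 + √3353/896) = 17 + (91/3555 - √3353/896) = 60526/3555 - √3353/896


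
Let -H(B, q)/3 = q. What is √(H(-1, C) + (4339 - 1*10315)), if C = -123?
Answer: 3*I*√623 ≈ 74.88*I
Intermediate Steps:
H(B, q) = -3*q
√(H(-1, C) + (4339 - 1*10315)) = √(-3*(-123) + (4339 - 1*10315)) = √(369 + (4339 - 10315)) = √(369 - 5976) = √(-5607) = 3*I*√623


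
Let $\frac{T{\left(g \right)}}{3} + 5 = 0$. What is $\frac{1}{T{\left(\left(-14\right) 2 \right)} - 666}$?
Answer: $- \frac{1}{681} \approx -0.0014684$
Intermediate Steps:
$T{\left(g \right)} = -15$ ($T{\left(g \right)} = -15 + 3 \cdot 0 = -15 + 0 = -15$)
$\frac{1}{T{\left(\left(-14\right) 2 \right)} - 666} = \frac{1}{-15 - 666} = \frac{1}{-681} = - \frac{1}{681}$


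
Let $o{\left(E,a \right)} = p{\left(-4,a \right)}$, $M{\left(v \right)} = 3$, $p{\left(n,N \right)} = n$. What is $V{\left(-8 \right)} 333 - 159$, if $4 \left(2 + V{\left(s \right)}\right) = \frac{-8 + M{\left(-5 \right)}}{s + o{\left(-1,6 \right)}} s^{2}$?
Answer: $1395$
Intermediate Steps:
$o{\left(E,a \right)} = -4$
$V{\left(s \right)} = -2 - \frac{5 s^{2}}{4 \left(-4 + s\right)}$ ($V{\left(s \right)} = -2 + \frac{\frac{-8 + 3}{s - 4} s^{2}}{4} = -2 + \frac{- \frac{5}{-4 + s} s^{2}}{4} = -2 + \frac{\left(-5\right) s^{2} \frac{1}{-4 + s}}{4} = -2 - \frac{5 s^{2}}{4 \left(-4 + s\right)}$)
$V{\left(-8 \right)} 333 - 159 = \frac{32 - -64 - 5 \left(-8\right)^{2}}{4 \left(-4 - 8\right)} 333 - 159 = \frac{32 + 64 - 320}{4 \left(-12\right)} 333 - 159 = \frac{1}{4} \left(- \frac{1}{12}\right) \left(32 + 64 - 320\right) 333 - 159 = \frac{1}{4} \left(- \frac{1}{12}\right) \left(-224\right) 333 - 159 = \frac{14}{3} \cdot 333 - 159 = 1554 - 159 = 1395$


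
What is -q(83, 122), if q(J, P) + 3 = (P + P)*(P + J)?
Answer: -50017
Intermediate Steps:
q(J, P) = -3 + 2*P*(J + P) (q(J, P) = -3 + (P + P)*(P + J) = -3 + (2*P)*(J + P) = -3 + 2*P*(J + P))
-q(83, 122) = -(-3 + 2*122² + 2*83*122) = -(-3 + 2*14884 + 20252) = -(-3 + 29768 + 20252) = -1*50017 = -50017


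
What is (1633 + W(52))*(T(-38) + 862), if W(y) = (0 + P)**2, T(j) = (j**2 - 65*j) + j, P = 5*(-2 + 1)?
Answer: 7855604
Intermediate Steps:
P = -5 (P = 5*(-1) = -5)
T(j) = j**2 - 64*j
W(y) = 25 (W(y) = (0 - 5)**2 = (-5)**2 = 25)
(1633 + W(52))*(T(-38) + 862) = (1633 + 25)*(-38*(-64 - 38) + 862) = 1658*(-38*(-102) + 862) = 1658*(3876 + 862) = 1658*4738 = 7855604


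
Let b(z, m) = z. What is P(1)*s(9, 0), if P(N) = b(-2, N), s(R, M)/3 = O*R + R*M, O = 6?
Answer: -324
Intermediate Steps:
s(R, M) = 18*R + 3*M*R (s(R, M) = 3*(6*R + R*M) = 3*(6*R + M*R) = 18*R + 3*M*R)
P(N) = -2
P(1)*s(9, 0) = -6*9*(6 + 0) = -6*9*6 = -2*162 = -324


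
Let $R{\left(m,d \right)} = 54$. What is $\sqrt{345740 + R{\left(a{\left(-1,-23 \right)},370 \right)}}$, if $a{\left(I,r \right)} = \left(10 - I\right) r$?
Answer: $\sqrt{345794} \approx 588.04$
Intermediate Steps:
$a{\left(I,r \right)} = r \left(10 - I\right)$
$\sqrt{345740 + R{\left(a{\left(-1,-23 \right)},370 \right)}} = \sqrt{345740 + 54} = \sqrt{345794}$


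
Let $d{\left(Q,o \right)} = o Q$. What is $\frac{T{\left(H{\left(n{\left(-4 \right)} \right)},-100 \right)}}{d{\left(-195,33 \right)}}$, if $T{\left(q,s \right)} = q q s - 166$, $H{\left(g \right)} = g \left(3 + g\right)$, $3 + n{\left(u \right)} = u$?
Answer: $\frac{78566}{6435} \approx 12.209$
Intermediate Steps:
$n{\left(u \right)} = -3 + u$
$d{\left(Q,o \right)} = Q o$
$T{\left(q,s \right)} = -166 + s q^{2}$ ($T{\left(q,s \right)} = q^{2} s - 166 = s q^{2} - 166 = -166 + s q^{2}$)
$\frac{T{\left(H{\left(n{\left(-4 \right)} \right)},-100 \right)}}{d{\left(-195,33 \right)}} = \frac{-166 - 100 \left(\left(-3 - 4\right) \left(3 - 7\right)\right)^{2}}{\left(-195\right) 33} = \frac{-166 - 100 \left(- 7 \left(3 - 7\right)\right)^{2}}{-6435} = \left(-166 - 100 \left(\left(-7\right) \left(-4\right)\right)^{2}\right) \left(- \frac{1}{6435}\right) = \left(-166 - 100 \cdot 28^{2}\right) \left(- \frac{1}{6435}\right) = \left(-166 - 78400\right) \left(- \frac{1}{6435}\right) = \left(-78566\right) \left(- \frac{1}{6435}\right) = \frac{78566}{6435}$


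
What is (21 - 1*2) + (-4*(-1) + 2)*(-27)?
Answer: -143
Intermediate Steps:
(21 - 1*2) + (-4*(-1) + 2)*(-27) = (21 - 2) + (4 + 2)*(-27) = 19 + 6*(-27) = 19 - 162 = -143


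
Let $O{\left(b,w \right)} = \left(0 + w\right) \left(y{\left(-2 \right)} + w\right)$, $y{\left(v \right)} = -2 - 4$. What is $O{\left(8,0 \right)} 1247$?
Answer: $0$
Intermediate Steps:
$y{\left(v \right)} = -6$ ($y{\left(v \right)} = -2 - 4 = -6$)
$O{\left(b,w \right)} = w \left(-6 + w\right)$ ($O{\left(b,w \right)} = \left(0 + w\right) \left(-6 + w\right) = w \left(-6 + w\right)$)
$O{\left(8,0 \right)} 1247 = 0 \left(-6 + 0\right) 1247 = 0 \left(-6\right) 1247 = 0 \cdot 1247 = 0$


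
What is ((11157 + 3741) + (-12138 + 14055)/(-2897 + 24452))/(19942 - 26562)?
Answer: -35680923/15854900 ≈ -2.2505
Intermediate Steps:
((11157 + 3741) + (-12138 + 14055)/(-2897 + 24452))/(19942 - 26562) = (14898 + 1917/21555)/(-6620) = (14898 + 1917*(1/21555))*(-1/6620) = (14898 + 213/2395)*(-1/6620) = (35680923/2395)*(-1/6620) = -35680923/15854900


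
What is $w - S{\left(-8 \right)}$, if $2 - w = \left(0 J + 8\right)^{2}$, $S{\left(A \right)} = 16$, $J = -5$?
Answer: $-78$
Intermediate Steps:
$w = -62$ ($w = 2 - \left(0 \left(-5\right) + 8\right)^{2} = 2 - \left(0 + 8\right)^{2} = 2 - 8^{2} = 2 - 64 = -62$)
$w - S{\left(-8 \right)} = -62 - 16 = -78$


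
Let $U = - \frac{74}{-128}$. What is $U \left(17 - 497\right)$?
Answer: $- \frac{555}{2} \approx -277.5$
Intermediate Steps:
$U = \frac{37}{64}$ ($U = \left(-74\right) \left(- \frac{1}{128}\right) = \frac{37}{64} \approx 0.57813$)
$U \left(17 - 497\right) = \frac{37 \left(17 - 497\right)}{64} = \frac{37}{64} \left(-480\right) = - \frac{555}{2}$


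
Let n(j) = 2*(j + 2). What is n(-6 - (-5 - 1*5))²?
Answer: 144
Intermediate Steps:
n(j) = 4 + 2*j (n(j) = 2*(2 + j) = 4 + 2*j)
n(-6 - (-5 - 1*5))² = (4 + 2*(-6 - (-5 - 1*5)))² = (4 + 2*(-6 - (-5 - 5)))² = (4 + 2*(-6 - 1*(-10)))² = (4 + 2*(-6 + 10))² = (4 + 2*4)² = (4 + 8)² = 12² = 144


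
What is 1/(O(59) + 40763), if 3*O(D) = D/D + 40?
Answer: 3/122330 ≈ 2.4524e-5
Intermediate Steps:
O(D) = 41/3 (O(D) = (D/D + 40)/3 = (1 + 40)/3 = (⅓)*41 = 41/3)
1/(O(59) + 40763) = 1/(41/3 + 40763) = 1/(122330/3) = 3/122330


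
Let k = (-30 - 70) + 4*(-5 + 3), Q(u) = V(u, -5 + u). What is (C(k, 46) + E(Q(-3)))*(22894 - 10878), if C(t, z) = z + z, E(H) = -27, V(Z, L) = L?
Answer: 781040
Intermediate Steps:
Q(u) = -5 + u
k = -108 (k = -100 + 4*(-2) = -100 - 8 = -108)
C(t, z) = 2*z
(C(k, 46) + E(Q(-3)))*(22894 - 10878) = (2*46 - 27)*(22894 - 10878) = (92 - 27)*12016 = 65*12016 = 781040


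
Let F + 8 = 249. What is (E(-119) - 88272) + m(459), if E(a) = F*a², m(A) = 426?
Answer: 3324955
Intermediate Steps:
F = 241 (F = -8 + 249 = 241)
E(a) = 241*a²
(E(-119) - 88272) + m(459) = (241*(-119)² - 88272) + 426 = (241*14161 - 88272) + 426 = (3412801 - 88272) + 426 = 3324529 + 426 = 3324955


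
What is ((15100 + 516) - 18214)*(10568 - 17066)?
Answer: 16881804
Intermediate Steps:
((15100 + 516) - 18214)*(10568 - 17066) = (15616 - 18214)*(-6498) = -2598*(-6498) = 16881804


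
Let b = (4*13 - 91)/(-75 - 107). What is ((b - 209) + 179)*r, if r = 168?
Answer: -5004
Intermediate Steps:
b = 3/14 (b = (52 - 91)/(-182) = -39*(-1/182) = 3/14 ≈ 0.21429)
((b - 209) + 179)*r = ((3/14 - 209) + 179)*168 = (-2923/14 + 179)*168 = -417/14*168 = -5004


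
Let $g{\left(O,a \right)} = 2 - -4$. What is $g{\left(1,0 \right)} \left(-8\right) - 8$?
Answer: $-56$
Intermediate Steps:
$g{\left(O,a \right)} = 6$ ($g{\left(O,a \right)} = 2 + 4 = 6$)
$g{\left(1,0 \right)} \left(-8\right) - 8 = 6 \left(-8\right) - 8 = -48 - 8 = -56$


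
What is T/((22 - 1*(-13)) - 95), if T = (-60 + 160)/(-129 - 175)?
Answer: 5/912 ≈ 0.0054825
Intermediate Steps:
T = -25/76 (T = 100/(-304) = 100*(-1/304) = -25/76 ≈ -0.32895)
T/((22 - 1*(-13)) - 95) = -25/(76*((22 - 1*(-13)) - 95)) = -25/(76*((22 + 13) - 95)) = -25/(76*(35 - 95)) = -25/76/(-60) = -25/76*(-1/60) = 5/912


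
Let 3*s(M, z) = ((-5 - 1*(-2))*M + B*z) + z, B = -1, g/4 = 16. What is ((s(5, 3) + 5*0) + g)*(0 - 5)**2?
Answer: 1475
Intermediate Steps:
g = 64 (g = 4*16 = 64)
s(M, z) = -M (s(M, z) = (((-5 - 1*(-2))*M - z) + z)/3 = (((-5 + 2)*M - z) + z)/3 = ((-3*M - z) + z)/3 = ((-z - 3*M) + z)/3 = (-3*M)/3 = -M)
((s(5, 3) + 5*0) + g)*(0 - 5)**2 = ((-1*5 + 5*0) + 64)*(0 - 5)**2 = ((-5 + 0) + 64)*(-5)**2 = (-5 + 64)*25 = 59*25 = 1475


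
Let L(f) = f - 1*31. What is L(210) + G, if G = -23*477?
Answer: -10792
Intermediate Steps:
L(f) = -31 + f (L(f) = f - 31 = -31 + f)
G = -10971
L(210) + G = (-31 + 210) - 10971 = 179 - 10971 = -10792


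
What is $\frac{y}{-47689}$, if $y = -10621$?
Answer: $\frac{10621}{47689} \approx 0.22271$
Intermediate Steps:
$\frac{y}{-47689} = - \frac{10621}{-47689} = \left(-10621\right) \left(- \frac{1}{47689}\right) = \frac{10621}{47689}$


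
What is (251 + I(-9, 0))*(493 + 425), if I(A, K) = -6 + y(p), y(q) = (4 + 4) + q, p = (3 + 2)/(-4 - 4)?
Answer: 926721/4 ≈ 2.3168e+5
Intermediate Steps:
p = -5/8 (p = 5/(-8) = 5*(-⅛) = -5/8 ≈ -0.62500)
y(q) = 8 + q
I(A, K) = 11/8 (I(A, K) = -6 + (8 - 5/8) = -6 + 59/8 = 11/8)
(251 + I(-9, 0))*(493 + 425) = (251 + 11/8)*(493 + 425) = (2019/8)*918 = 926721/4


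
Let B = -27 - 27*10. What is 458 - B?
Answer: 755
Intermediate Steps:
B = -297 (B = -27 - 270 = -297)
458 - B = 458 - 1*(-297) = 458 + 297 = 755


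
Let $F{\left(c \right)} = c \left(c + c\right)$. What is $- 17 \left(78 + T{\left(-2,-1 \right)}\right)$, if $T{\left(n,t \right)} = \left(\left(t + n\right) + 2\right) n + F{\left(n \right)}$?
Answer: $-1496$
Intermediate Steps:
$F{\left(c \right)} = 2 c^{2}$ ($F{\left(c \right)} = c 2 c = 2 c^{2}$)
$T{\left(n,t \right)} = 2 n^{2} + n \left(2 + n + t\right)$ ($T{\left(n,t \right)} = \left(\left(t + n\right) + 2\right) n + 2 n^{2} = \left(\left(n + t\right) + 2\right) n + 2 n^{2} = \left(2 + n + t\right) n + 2 n^{2} = n \left(2 + n + t\right) + 2 n^{2} = 2 n^{2} + n \left(2 + n + t\right)$)
$- 17 \left(78 + T{\left(-2,-1 \right)}\right) = - 17 \left(78 - 2 \left(2 - 1 + 3 \left(-2\right)\right)\right) = - 17 \left(78 - 2 \left(2 - 1 - 6\right)\right) = - 17 \left(78 - -10\right) = - 17 \left(78 + 10\right) = \left(-17\right) 88 = -1496$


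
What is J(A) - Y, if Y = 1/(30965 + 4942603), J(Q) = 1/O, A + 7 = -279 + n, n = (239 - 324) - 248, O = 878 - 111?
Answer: 4972801/3814726656 ≈ 0.0013036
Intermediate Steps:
O = 767
n = -333 (n = -85 - 248 = -333)
A = -619 (A = -7 + (-279 - 333) = -7 - 612 = -619)
J(Q) = 1/767
Y = 1/4973568 ≈ 2.0106e-7
J(A) - Y = 1/767 - 1*1/4973568 = 1/767 - 1/4973568 = 4972801/3814726656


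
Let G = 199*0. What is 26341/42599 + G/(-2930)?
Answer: 26341/42599 ≈ 0.61835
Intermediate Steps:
G = 0
26341/42599 + G/(-2930) = 26341/42599 + 0/(-2930) = 26341*(1/42599) + 0*(-1/2930) = 26341/42599 + 0 = 26341/42599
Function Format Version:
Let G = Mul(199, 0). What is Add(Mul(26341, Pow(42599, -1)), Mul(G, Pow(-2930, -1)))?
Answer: Rational(26341, 42599) ≈ 0.61835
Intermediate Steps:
G = 0
Add(Mul(26341, Pow(42599, -1)), Mul(G, Pow(-2930, -1))) = Add(Mul(26341, Pow(42599, -1)), Mul(0, Pow(-2930, -1))) = Add(Mul(26341, Rational(1, 42599)), Mul(0, Rational(-1, 2930))) = Add(Rational(26341, 42599), 0) = Rational(26341, 42599)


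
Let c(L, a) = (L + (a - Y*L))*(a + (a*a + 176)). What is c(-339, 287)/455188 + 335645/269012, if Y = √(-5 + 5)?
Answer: -251481031727/30612758564 ≈ -8.2149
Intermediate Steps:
Y = 0 (Y = √0 = 0)
c(L, a) = (L + a)*(176 + a + a²) (c(L, a) = (L + (a - 0*L))*(a + (a*a + 176)) = (L + (a - 1*0))*(a + (a² + 176)) = (L + (a + 0))*(a + (176 + a²)) = (L + a)*(176 + a + a²))
c(-339, 287)/455188 + 335645/269012 = (287² + 287³ + 176*(-339) + 176*287 - 339*287 - 339*287²)/455188 + 335645/269012 = (82369 + 23639903 - 59664 + 50512 - 97293 - 339*82369)*(1/455188) + 335645*(1/269012) = (82369 + 23639903 - 59664 + 50512 - 97293 - 27923091)*(1/455188) + 335645/269012 = -4307264*1/455188 + 335645/269012 = -1076816/113797 + 335645/269012 = -251481031727/30612758564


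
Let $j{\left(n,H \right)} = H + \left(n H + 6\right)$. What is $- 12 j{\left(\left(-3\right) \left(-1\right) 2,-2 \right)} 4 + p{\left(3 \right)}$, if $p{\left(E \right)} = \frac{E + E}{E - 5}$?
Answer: $381$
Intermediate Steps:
$p{\left(E \right)} = \frac{2 E}{-5 + E}$
$j{\left(n,H \right)} = 6 + H + H n$ ($j{\left(n,H \right)} = H + \left(H n + 6\right) = H + \left(6 + H n\right) = 6 + H + H n$)
$- 12 j{\left(\left(-3\right) \left(-1\right) 2,-2 \right)} 4 + p{\left(3 \right)} = - 12 \left(6 - 2 - 2 \left(-3\right) \left(-1\right) 2\right) 4 + 2 \cdot 3 \frac{1}{-5 + 3} = - 12 \left(6 - 2 - 2 \cdot 3 \cdot 2\right) 4 + 2 \cdot 3 \frac{1}{-2} = - 12 \left(6 - 2 - 12\right) 4 + 2 \cdot 3 \left(- \frac{1}{2}\right) = - 12 \left(6 - 2 - 12\right) 4 - 3 = - 12 \left(\left(-8\right) 4\right) - 3 = \left(-12\right) \left(-32\right) - 3 = 384 - 3 = 381$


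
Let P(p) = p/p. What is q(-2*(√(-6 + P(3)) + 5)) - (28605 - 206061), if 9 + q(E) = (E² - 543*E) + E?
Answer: 182947 + 1124*I*√5 ≈ 1.8295e+5 + 2513.3*I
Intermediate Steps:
P(p) = 1
q(E) = -9 + E² - 542*E (q(E) = -9 + ((E² - 543*E) + E) = -9 + (E² - 542*E) = -9 + E² - 542*E)
q(-2*(√(-6 + P(3)) + 5)) - (28605 - 206061) = (-9 + (-2*(√(-6 + 1) + 5))² - (-1084)*(√(-6 + 1) + 5)) - (28605 - 206061) = (-9 + (-2*(√(-5) + 5))² - (-1084)*(√(-5) + 5)) - 1*(-177456) = (-9 + (-2*(I*√5 + 5))² - (-1084)*(I*√5 + 5)) + 177456 = (-9 + (-2*(5 + I*√5))² - (-1084)*(5 + I*√5)) + 177456 = (-9 + (-10 - 2*I*√5)² - 542*(-10 - 2*I*√5)) + 177456 = (-9 + (-10 - 2*I*√5)² + (5420 + 1084*I*√5)) + 177456 = (5411 + (-10 - 2*I*√5)² + 1084*I*√5) + 177456 = 182867 + (-10 - 2*I*√5)² + 1084*I*√5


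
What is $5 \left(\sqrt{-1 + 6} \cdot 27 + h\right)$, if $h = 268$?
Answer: $1340 + 135 \sqrt{5} \approx 1641.9$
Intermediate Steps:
$5 \left(\sqrt{-1 + 6} \cdot 27 + h\right) = 5 \left(\sqrt{-1 + 6} \cdot 27 + 268\right) = 5 \left(\sqrt{5} \cdot 27 + 268\right) = 5 \left(27 \sqrt{5} + 268\right) = 5 \left(268 + 27 \sqrt{5}\right) = 1340 + 135 \sqrt{5}$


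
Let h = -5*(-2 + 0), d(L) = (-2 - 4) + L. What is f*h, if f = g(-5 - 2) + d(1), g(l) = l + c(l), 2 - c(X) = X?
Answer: -30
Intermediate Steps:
c(X) = 2 - X
g(l) = 2 (g(l) = l + (2 - l) = 2)
d(L) = -6 + L
h = 10 (h = -5*(-2) = 10)
f = -3 (f = 2 + (-6 + 1) = 2 - 5 = -3)
f*h = -3*10 = -30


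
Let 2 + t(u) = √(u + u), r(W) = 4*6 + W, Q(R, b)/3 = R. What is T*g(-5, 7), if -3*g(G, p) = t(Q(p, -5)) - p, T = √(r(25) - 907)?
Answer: I*√858*(9 - √42)/3 ≈ 24.598*I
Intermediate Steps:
Q(R, b) = 3*R
r(W) = 24 + W
T = I*√858 (T = √((24 + 25) - 907) = √(49 - 907) = √(-858) = I*√858 ≈ 29.292*I)
t(u) = -2 + √2*√u (t(u) = -2 + √(u + u) = -2 + √(2*u) = -2 + √2*√u)
g(G, p) = ⅔ + p/3 - √6*√p/3 (g(G, p) = -((-2 + √2*√(3*p)) - p)/3 = -((-2 + √2*(√3*√p)) - p)/3 = -((-2 + √6*√p) - p)/3 = -(-2 - p + √6*√p)/3 = ⅔ + p/3 - √6*√p/3)
T*g(-5, 7) = (I*√858)*(⅔ + (⅓)*7 - √6*√7/3) = (I*√858)*(⅔ + 7/3 - √42/3) = (I*√858)*(3 - √42/3) = I*√858*(3 - √42/3)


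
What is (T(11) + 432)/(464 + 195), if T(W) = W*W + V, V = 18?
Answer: 571/659 ≈ 0.86646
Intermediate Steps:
T(W) = 18 + W² (T(W) = W*W + 18 = W² + 18 = 18 + W²)
(T(11) + 432)/(464 + 195) = ((18 + 11²) + 432)/(464 + 195) = ((18 + 121) + 432)/659 = (139 + 432)*(1/659) = 571*(1/659) = 571/659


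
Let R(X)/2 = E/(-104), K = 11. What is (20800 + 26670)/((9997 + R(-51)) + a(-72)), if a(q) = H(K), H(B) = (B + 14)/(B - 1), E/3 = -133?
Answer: 2468440/520373 ≈ 4.7436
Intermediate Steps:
E = -399 (E = 3*(-133) = -399)
H(B) = (14 + B)/(-1 + B)
R(X) = 399/52 (R(X) = 2*(-399/(-104)) = 2*(-399*(-1/104)) = 2*(399/104) = 399/52)
a(q) = 5/2 (a(q) = (14 + 11)/(-1 + 11) = 25/10 = (⅒)*25 = 5/2)
(20800 + 26670)/((9997 + R(-51)) + a(-72)) = (20800 + 26670)/((9997 + 399/52) + 5/2) = 47470/(520243/52 + 5/2) = 47470/(520373/52) = 47470*(52/520373) = 2468440/520373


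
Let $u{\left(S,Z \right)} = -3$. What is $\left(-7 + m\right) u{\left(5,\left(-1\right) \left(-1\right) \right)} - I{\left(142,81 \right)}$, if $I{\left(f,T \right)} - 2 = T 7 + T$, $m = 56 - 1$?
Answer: $-794$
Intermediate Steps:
$m = 55$ ($m = 56 - 1 = 55$)
$I{\left(f,T \right)} = 2 + 8 T$ ($I{\left(f,T \right)} = 2 + \left(T 7 + T\right) = 2 + \left(7 T + T\right) = 2 + 8 T$)
$\left(-7 + m\right) u{\left(5,\left(-1\right) \left(-1\right) \right)} - I{\left(142,81 \right)} = \left(-7 + 55\right) \left(-3\right) - \left(2 + 8 \cdot 81\right) = 48 \left(-3\right) - \left(2 + 648\right) = -144 - 650 = -794$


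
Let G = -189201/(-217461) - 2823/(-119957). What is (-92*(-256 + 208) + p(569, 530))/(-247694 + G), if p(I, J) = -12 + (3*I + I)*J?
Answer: -5263644251181178/1076885789908513 ≈ -4.8878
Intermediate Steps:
p(I, J) = -12 + 4*I*J (p(I, J) = -12 + (4*I)*J = -12 + 4*I*J)
G = 7769958920/8695323059 (G = -189201*(-1/217461) - 2823*(-1/119957) = 63067/72487 + 2823/119957 = 7769958920/8695323059 ≈ 0.89358)
(-92*(-256 + 208) + p(569, 530))/(-247694 + G) = (-92*(-256 + 208) + (-12 + 4*569*530))/(-247694 + 7769958920/8695323059) = (-92*(-48) + (-12 + 1206280))/(-2153771579817026/8695323059) = (4416 + 1206268)*(-8695323059/2153771579817026) = 1210684*(-8695323059/2153771579817026) = -5263644251181178/1076885789908513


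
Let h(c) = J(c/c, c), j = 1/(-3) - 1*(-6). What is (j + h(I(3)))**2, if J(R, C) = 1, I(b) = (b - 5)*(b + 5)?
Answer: 400/9 ≈ 44.444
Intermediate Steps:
I(b) = (-5 + b)*(5 + b)
j = 17/3 (j = -1/3 + 6 = 17/3 ≈ 5.6667)
h(c) = 1
(j + h(I(3)))**2 = (17/3 + 1)**2 = (20/3)**2 = 400/9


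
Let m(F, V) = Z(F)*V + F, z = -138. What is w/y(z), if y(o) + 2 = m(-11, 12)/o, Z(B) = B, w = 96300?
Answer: -13289400/133 ≈ -99920.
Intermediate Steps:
m(F, V) = F + F*V (m(F, V) = F*V + F = F + F*V)
y(o) = -2 - 143/o (y(o) = -2 + (-11*(1 + 12))/o = -2 + (-11*13)/o = -2 - 143/o)
w/y(z) = 96300/(-2 - 143/(-138)) = 96300/(-2 - 143*(-1/138)) = 96300/(-2 + 143/138) = 96300/(-133/138) = 96300*(-138/133) = -13289400/133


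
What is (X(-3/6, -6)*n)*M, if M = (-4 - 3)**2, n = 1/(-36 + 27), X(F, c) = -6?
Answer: 98/3 ≈ 32.667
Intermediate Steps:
n = -1/9 (n = 1/(-9) = -1/9 ≈ -0.11111)
M = 49 (M = (-7)**2 = 49)
(X(-3/6, -6)*n)*M = -6*(-1/9)*49 = (2/3)*49 = 98/3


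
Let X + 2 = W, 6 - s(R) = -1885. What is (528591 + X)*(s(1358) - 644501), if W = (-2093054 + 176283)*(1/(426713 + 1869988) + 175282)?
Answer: 495859691412634829127440/2296701 ≈ 2.1590e+17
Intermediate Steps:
s(R) = 1891 (s(R) = 6 - 1*(-1885) = 6 + 1885 = 1891)
W = -771635162148378593/2296701 (W = -1916771*(1/2296701 + 175282) = -1916771*402570344683/2296701 = -771635162148378593/2296701 ≈ -3.3598e+11)
X = -771635162152971995/2296701 (X = -2 - 771635162148378593/2296701 = -771635162152971995/2296701 ≈ -3.3598e+11)
(528591 + X)*(s(1358) - 644501) = (528591 - 771635162152971995/2296701)*(1891 - 644501) = -771633948137493704/2296701*(-642610) = 495859691412634829127440/2296701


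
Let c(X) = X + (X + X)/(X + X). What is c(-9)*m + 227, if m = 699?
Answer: -5365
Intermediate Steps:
c(X) = 1 + X (c(X) = X + (2*X)/((2*X)) = X + (2*X)*(1/(2*X)) = X + 1 = 1 + X)
c(-9)*m + 227 = (1 - 9)*699 + 227 = -8*699 + 227 = -5592 + 227 = -5365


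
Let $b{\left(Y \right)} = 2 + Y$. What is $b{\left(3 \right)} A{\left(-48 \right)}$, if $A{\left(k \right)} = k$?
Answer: $-240$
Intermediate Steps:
$b{\left(3 \right)} A{\left(-48 \right)} = \left(2 + 3\right) \left(-48\right) = 5 \left(-48\right) = -240$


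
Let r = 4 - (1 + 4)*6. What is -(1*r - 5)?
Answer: 31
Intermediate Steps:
r = -26 (r = 4 - 5*6 = 4 - 1*30 = 4 - 30 = -26)
-(1*r - 5) = -(1*(-26) - 5) = -(-26 - 5) = -1*(-31) = 31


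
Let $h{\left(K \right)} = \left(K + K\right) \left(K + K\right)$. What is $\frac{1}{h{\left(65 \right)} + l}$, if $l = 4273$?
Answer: $\frac{1}{21173} \approx 4.723 \cdot 10^{-5}$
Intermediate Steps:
$h{\left(K \right)} = 4 K^{2}$ ($h{\left(K \right)} = 2 K 2 K = 4 K^{2}$)
$\frac{1}{h{\left(65 \right)} + l} = \frac{1}{4 \cdot 65^{2} + 4273} = \frac{1}{4 \cdot 4225 + 4273} = \frac{1}{16900 + 4273} = \frac{1}{21173}$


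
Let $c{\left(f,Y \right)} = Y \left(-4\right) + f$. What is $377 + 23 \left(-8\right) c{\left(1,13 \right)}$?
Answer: $9761$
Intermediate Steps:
$c{\left(f,Y \right)} = f - 4 Y$ ($c{\left(f,Y \right)} = - 4 Y + f = f - 4 Y$)
$377 + 23 \left(-8\right) c{\left(1,13 \right)} = 377 + 23 \left(-8\right) \left(1 - 52\right) = 377 - 184 \left(1 - 52\right) = 377 - -9384 = 377 + 9384 = 9761$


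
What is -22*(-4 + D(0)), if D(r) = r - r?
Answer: 88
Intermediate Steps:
D(r) = 0
-22*(-4 + D(0)) = -22*(-4 + 0) = -22*(-4) = 88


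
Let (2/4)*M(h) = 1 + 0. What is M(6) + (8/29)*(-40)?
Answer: -262/29 ≈ -9.0345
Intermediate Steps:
M(h) = 2 (M(h) = 2*(1 + 0) = 2*1 = 2)
M(6) + (8/29)*(-40) = 2 + (8/29)*(-40) = 2 - 320/29 = -262/29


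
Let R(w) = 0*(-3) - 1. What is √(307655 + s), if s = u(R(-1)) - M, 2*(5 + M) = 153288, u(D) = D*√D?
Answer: √(231016 - I) ≈ 480.64 - 0.001*I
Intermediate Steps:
R(w) = -1 (R(w) = 0 - 1 = -1)
u(D) = D^(3/2)
M = 76639 (M = -5 + (½)*153288 = -5 + 76644 = 76639)
s = -76639 - I (s = (-1)^(3/2) - 1*76639 = -I - 76639 = -76639 - I ≈ -76639.0 - 1.0*I)
√(307655 + s) = √(307655 + (-76639 - I)) = √(231016 - I)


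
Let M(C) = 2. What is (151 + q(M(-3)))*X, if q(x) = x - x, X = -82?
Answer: -12382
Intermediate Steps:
q(x) = 0
(151 + q(M(-3)))*X = (151 + 0)*(-82) = 151*(-82) = -12382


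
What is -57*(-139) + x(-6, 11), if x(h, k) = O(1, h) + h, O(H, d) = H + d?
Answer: 7912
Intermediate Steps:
x(h, k) = 1 + 2*h (x(h, k) = (1 + h) + h = 1 + 2*h)
-57*(-139) + x(-6, 11) = -57*(-139) + (1 + 2*(-6)) = 7923 + (1 - 12) = 7923 - 11 = 7912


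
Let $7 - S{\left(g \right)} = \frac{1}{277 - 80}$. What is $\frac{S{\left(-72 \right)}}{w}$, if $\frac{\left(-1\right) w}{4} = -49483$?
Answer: $\frac{689}{19496302} \approx 3.534 \cdot 10^{-5}$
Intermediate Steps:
$w = 197932$ ($w = \left(-4\right) \left(-49483\right) = 197932$)
$S{\left(g \right)} = \frac{1378}{197}$ ($S{\left(g \right)} = 7 - \frac{1}{277 - 80} = 7 - \frac{1}{197} = \frac{1378}{197}$)
$\frac{S{\left(-72 \right)}}{w} = \frac{1378}{197 \cdot 197932} = \frac{1378}{197} \cdot \frac{1}{197932} = \frac{689}{19496302}$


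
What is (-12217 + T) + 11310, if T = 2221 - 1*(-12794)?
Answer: 14108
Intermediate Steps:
T = 15015 (T = 2221 + 12794 = 15015)
(-12217 + T) + 11310 = (-12217 + 15015) + 11310 = 2798 + 11310 = 14108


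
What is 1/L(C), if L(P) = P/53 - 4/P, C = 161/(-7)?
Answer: -1219/317 ≈ -3.8454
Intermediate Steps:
C = -23 (C = 161*(-⅐) = -23)
L(P) = -4/P + P/53 (L(P) = P*(1/53) - 4/P = P/53 - 4/P = -4/P + P/53)
1/L(C) = 1/(-4/(-23) + (1/53)*(-23)) = 1/(-4*(-1/23) - 23/53) = 1/(4/23 - 23/53) = 1/(-317/1219) = -1219/317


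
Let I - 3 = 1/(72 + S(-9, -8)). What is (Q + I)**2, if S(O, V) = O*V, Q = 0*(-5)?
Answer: 187489/20736 ≈ 9.0417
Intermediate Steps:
Q = 0
I = 433/144 (I = 3 + 1/(72 - 9*(-8)) = 3 + 1/(72 + 72) = 3 + 1/144 = 433/144 ≈ 3.0069)
(Q + I)**2 = (0 + 433/144)**2 = (433/144)**2 = 187489/20736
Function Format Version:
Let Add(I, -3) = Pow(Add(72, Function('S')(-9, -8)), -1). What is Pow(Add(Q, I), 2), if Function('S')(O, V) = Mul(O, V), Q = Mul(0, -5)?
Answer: Rational(187489, 20736) ≈ 9.0417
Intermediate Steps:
Q = 0
I = Rational(433, 144) (I = Add(3, Pow(Add(72, Mul(-9, -8)), -1)) = Add(3, Pow(Add(72, 72), -1)) = Add(3, Pow(144, -1)) = Add(3, Rational(1, 144)) = Rational(433, 144) ≈ 3.0069)
Pow(Add(Q, I), 2) = Pow(Add(0, Rational(433, 144)), 2) = Pow(Rational(433, 144), 2) = Rational(187489, 20736)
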